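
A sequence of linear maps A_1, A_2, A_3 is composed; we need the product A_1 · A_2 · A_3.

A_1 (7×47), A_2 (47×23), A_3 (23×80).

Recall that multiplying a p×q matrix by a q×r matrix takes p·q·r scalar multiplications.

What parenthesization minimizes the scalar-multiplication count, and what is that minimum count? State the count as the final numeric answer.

20447

(A_1 · (A_2 · A_3)): cost 112800.
((A_1 · A_2) · A_3): cost 20447.
Optimal: ((A_1 · A_2) · A_3) with cost 20447.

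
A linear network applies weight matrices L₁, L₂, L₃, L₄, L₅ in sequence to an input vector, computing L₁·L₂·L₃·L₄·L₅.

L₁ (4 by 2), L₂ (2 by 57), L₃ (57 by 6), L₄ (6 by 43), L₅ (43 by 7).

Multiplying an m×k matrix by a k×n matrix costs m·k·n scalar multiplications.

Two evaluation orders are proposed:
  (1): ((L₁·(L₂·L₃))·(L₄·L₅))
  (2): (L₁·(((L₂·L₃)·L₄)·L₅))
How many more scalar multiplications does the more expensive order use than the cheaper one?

848

Order (1) = ((L₁·(L₂·L₃))·(L₄·L₅)): (L₂·L₃): 2×57 by 57×6 → 2×6, cost 2·57·6 = 684; (L₁·(L₂·L₃)): 4×2 by 2×6 → 4×6, cost 4·2·6 = 48; cumulative 732; (L₄·L₅): 6×43 by 43×7 → 6×7, cost 6·43·7 = 1806; ((L₁·(L₂·L₃))·(L₄·L₅)): 4×6 by 6×7 → 4×7, cost 4·6·7 = 168; cumulative 2706. Total 2706.
Order (2) = (L₁·(((L₂·L₃)·L₄)·L₅)): (L₂·L₃): 2×57 by 57×6 → 2×6, cost 2·57·6 = 684; ((L₂·L₃)·L₄): 2×6 by 6×43 → 2×43, cost 2·6·43 = 516; cumulative 1200; (((L₂·L₃)·L₄)·L₅): 2×43 by 43×7 → 2×7, cost 2·43·7 = 602; cumulative 1802; (L₁·(((L₂·L₃)·L₄)·L₅)): 4×2 by 2×7 → 4×7, cost 4·2·7 = 56; cumulative 1858. Total 1858.
Difference: |2706 − 1858| = 848.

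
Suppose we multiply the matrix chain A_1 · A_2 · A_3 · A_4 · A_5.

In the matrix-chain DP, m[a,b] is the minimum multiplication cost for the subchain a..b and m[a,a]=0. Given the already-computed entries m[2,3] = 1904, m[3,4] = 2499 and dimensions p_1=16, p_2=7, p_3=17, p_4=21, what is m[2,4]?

4851

m[2,4] = min over k∈[2,3] of m[2,k]+m[k+1,4]+p_{1}·p_k·p_{4}.
k=2: 0 + 2499 + 16·7·21 = 4851; k=3: 1904 + 0 + 16·17·21 = 7616.
Minimum: 4851 at k=2.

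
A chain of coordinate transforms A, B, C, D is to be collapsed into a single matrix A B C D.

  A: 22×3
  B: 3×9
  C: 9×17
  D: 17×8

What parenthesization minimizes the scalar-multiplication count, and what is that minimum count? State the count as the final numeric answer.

1395

Adjacent pairs: AB = 22·3·9 = 594; BC = 3·9·17 = 459; CD = 9·17·8 = 1224.
Length 3: A..C: k=1: 0+459+22·3·17=1581; k=2: 594+0+22·9·17=3960 → min 1581 | B..D: k=2: 0+1224+3·9·8=1440; k=3: 459+0+3·17·8=867 → min 867.
Length 4: A..D: k=1: 0+867+22·3·8=1395; k=2: 594+1224+22·9·8=3402; k=3: 1581+0+22·17·8=4573 → min 1395.
Optimal parenthesization: (A ((B C) D)) with cost 1395.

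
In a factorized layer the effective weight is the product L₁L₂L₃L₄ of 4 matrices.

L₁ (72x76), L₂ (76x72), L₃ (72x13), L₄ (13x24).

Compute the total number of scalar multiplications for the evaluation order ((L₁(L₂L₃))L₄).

(L₂L₃): 76×72 by 72×13 → 76×13, cost 76·72·13 = 71136
(L₁(L₂L₃)): 72×76 by 76×13 → 72×13, cost 72·76·13 = 71136; cumulative 142272
((L₁(L₂L₃))L₄): 72×13 by 13×24 → 72×24, cost 72·13·24 = 22464; cumulative 164736
Total: 164736 scalar multiplications.

164736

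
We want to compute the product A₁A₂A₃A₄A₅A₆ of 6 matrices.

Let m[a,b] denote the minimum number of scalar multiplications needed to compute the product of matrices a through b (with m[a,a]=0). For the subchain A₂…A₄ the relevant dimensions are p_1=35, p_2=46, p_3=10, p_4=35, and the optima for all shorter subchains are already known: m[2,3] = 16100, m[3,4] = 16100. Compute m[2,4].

28350

m[2,4] = min over k∈[2,3] of m[2,k]+m[k+1,4]+p_{1}·p_k·p_{4}.
k=2: 0 + 16100 + 35·46·35 = 72450; k=3: 16100 + 0 + 35·10·35 = 28350.
Minimum: 28350 at k=3.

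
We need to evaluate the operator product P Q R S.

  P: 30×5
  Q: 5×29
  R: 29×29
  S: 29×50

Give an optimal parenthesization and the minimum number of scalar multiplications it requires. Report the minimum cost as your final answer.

Adjacent pairs: PQ = 30·5·29 = 4350; QR = 5·29·29 = 4205; RS = 29·29·50 = 42050.
Length 3: P..R: k=1: 0+4205+30·5·29=8555; k=2: 4350+0+30·29·29=29580 → min 8555 | Q..S: k=2: 0+42050+5·29·50=49300; k=3: 4205+0+5·29·50=11455 → min 11455.
Length 4: P..S: k=1: 0+11455+30·5·50=18955; k=2: 4350+42050+30·29·50=89900; k=3: 8555+0+30·29·50=52055 → min 18955.
Optimal parenthesization: (P ((Q R) S)) with cost 18955.

18955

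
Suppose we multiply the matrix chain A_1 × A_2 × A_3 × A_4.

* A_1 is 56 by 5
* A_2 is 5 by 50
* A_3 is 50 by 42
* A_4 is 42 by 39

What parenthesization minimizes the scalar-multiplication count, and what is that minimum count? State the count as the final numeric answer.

Adjacent pairs: A_1A_2 = 56·5·50 = 14000; A_2A_3 = 5·50·42 = 10500; A_3A_4 = 50·42·39 = 81900.
Length 3: A_1..A_3: k=1: 0+10500+56·5·42=22260; k=2: 14000+0+56·50·42=131600 → min 22260 | A_2..A_4: k=2: 0+81900+5·50·39=91650; k=3: 10500+0+5·42·39=18690 → min 18690.
Length 4: A_1..A_4: k=1: 0+18690+56·5·39=29610; k=2: 14000+81900+56·50·39=205100; k=3: 22260+0+56·42·39=113988 → min 29610.
Optimal parenthesization: (A_1 × ((A_2 × A_3) × A_4)) with cost 29610.

29610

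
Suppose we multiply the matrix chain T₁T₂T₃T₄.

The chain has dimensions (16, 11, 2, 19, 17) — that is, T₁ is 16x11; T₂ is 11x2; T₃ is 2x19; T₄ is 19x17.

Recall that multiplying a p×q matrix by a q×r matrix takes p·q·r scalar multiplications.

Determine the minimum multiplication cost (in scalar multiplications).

1542

Adjacent pairs: T₁T₂ = 16·11·2 = 352; T₂T₃ = 11·2·19 = 418; T₃T₄ = 2·19·17 = 646.
Length 3: T₁..T₃: k=1: 0+418+16·11·19=3762; k=2: 352+0+16·2·19=960 → min 960 | T₂..T₄: k=2: 0+646+11·2·17=1020; k=3: 418+0+11·19·17=3971 → min 1020.
Length 4: T₁..T₄: k=1: 0+1020+16·11·17=4012; k=2: 352+646+16·2·17=1542; k=3: 960+0+16·19·17=6128 → min 1542.
Optimal order: ((T₁T₂)(T₃T₄)) with cost 1542.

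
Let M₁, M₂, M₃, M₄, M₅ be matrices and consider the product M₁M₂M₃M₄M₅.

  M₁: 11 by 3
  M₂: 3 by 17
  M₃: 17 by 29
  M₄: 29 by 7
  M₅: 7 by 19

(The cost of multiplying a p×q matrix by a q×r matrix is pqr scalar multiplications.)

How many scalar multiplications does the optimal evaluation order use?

Adjacent pairs: M₁M₂ = 11·3·17 = 561; M₂M₃ = 3·17·29 = 1479; M₃M₄ = 17·29·7 = 3451; M₄M₅ = 29·7·19 = 3857.
Length 3: M₁..M₃: k=1: 0+1479+11·3·29=2436; k=2: 561+0+11·17·29=5984 → min 2436 | M₂..M₄: k=2: 0+3451+3·17·7=3808; k=3: 1479+0+3·29·7=2088 → min 2088 | M₃..M₅: k=3: 0+3857+17·29·19=13224; k=4: 3451+0+17·7·19=5712 → min 5712.
Length 4: M₁..M₄: k=1: 0+2088+11·3·7=2319; k=2: 561+3451+11·17·7=5321; k=3: 2436+0+11·29·7=4669 → min 2319 | M₂..M₅: k=2: 0+5712+3·17·19=6681; k=3: 1479+3857+3·29·19=6989; k=4: 2088+0+3·7·19=2487 → min 2487.
Length 5: M₁..M₅: k=1: 0+2487+11·3·19=3114; k=2: 561+5712+11·17·19=9826; k=3: 2436+3857+11·29·19=12354; k=4: 2319+0+11·7·19=3782 → min 3114.
Optimal order: (M₁(((M₂M₃)M₄)M₅)) with cost 3114.

3114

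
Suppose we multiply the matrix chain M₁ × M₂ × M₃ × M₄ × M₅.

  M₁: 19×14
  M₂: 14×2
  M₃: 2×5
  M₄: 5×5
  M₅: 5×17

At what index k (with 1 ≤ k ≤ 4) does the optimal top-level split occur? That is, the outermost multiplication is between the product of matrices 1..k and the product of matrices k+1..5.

Adjacent pairs: M₁M₂ = 19·14·2 = 532; M₂M₃ = 14·2·5 = 140; M₃M₄ = 2·5·5 = 50; M₄M₅ = 5·5·17 = 425.
Length 3: M₁..M₃: k=1: 0+140+19·14·5=1470; k=2: 532+0+19·2·5=722 → min 722 | M₂..M₄: k=2: 0+50+14·2·5=190; k=3: 140+0+14·5·5=490 → min 190 | M₃..M₅: k=3: 0+425+2·5·17=595; k=4: 50+0+2·5·17=220 → min 220.
Length 4: M₁..M₄: k=1: 0+190+19·14·5=1520; k=2: 532+50+19·2·5=772; k=3: 722+0+19·5·5=1197 → min 772 | M₂..M₅: k=2: 0+220+14·2·17=696; k=3: 140+425+14·5·17=1755; k=4: 190+0+14·5·17=1380 → min 696.
Top-level splits: k=1: (M₁..M₁)·(M₂..M₅) → 0+696+19·14·17 = 5218; k=2: (M₁..M₂)·(M₃..M₅) → 532+220+19·2·17 = 1398; k=3: (M₁..M₃)·(M₄..M₅) → 722+425+19·5·17 = 2762; k=4: (M₁..M₄)·(M₅..M₅) → 772+0+19·5·17 = 2387.
Best split is after M₂, i.e. k = 2.

2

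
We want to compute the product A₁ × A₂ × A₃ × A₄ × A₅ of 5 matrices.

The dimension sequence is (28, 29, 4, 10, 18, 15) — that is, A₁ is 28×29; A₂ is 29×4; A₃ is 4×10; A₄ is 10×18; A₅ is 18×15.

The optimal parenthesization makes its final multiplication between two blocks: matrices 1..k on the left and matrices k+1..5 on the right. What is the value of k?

Adjacent pairs: A₁A₂ = 28·29·4 = 3248; A₂A₃ = 29·4·10 = 1160; A₃A₄ = 4·10·18 = 720; A₄A₅ = 10·18·15 = 2700.
Length 3: A₁..A₃: k=1: 0+1160+28·29·10=9280; k=2: 3248+0+28·4·10=4368 → min 4368 | A₂..A₄: k=2: 0+720+29·4·18=2808; k=3: 1160+0+29·10·18=6380 → min 2808 | A₃..A₅: k=3: 0+2700+4·10·15=3300; k=4: 720+0+4·18·15=1800 → min 1800.
Length 4: A₁..A₄: k=1: 0+2808+28·29·18=17424; k=2: 3248+720+28·4·18=5984; k=3: 4368+0+28·10·18=9408 → min 5984 | A₂..A₅: k=2: 0+1800+29·4·15=3540; k=3: 1160+2700+29·10·15=8210; k=4: 2808+0+29·18·15=10638 → min 3540.
Top-level splits: k=1: (A₁..A₁)·(A₂..A₅) → 0+3540+28·29·15 = 15720; k=2: (A₁..A₂)·(A₃..A₅) → 3248+1800+28·4·15 = 6728; k=3: (A₁..A₃)·(A₄..A₅) → 4368+2700+28·10·15 = 11268; k=4: (A₁..A₄)·(A₅..A₅) → 5984+0+28·18·15 = 13544.
Best split is after A₂, i.e. k = 2.

2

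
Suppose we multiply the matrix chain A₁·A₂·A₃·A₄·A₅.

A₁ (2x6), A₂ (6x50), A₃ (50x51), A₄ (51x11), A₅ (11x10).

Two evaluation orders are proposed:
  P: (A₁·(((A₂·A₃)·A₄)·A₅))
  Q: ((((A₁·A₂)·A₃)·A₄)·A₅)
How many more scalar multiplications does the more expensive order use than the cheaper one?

Order P = (A₁·(((A₂·A₃)·A₄)·A₅)): (A₂·A₃): 6×50 by 50×51 → 6×51, cost 6·50·51 = 15300; ((A₂·A₃)·A₄): 6×51 by 51×11 → 6×11, cost 6·51·11 = 3366; cumulative 18666; (((A₂·A₃)·A₄)·A₅): 6×11 by 11×10 → 6×10, cost 6·11·10 = 660; cumulative 19326; (A₁·(((A₂·A₃)·A₄)·A₅)): 2×6 by 6×10 → 2×10, cost 2·6·10 = 120; cumulative 19446. Total 19446.
Order Q = ((((A₁·A₂)·A₃)·A₄)·A₅): (A₁·A₂): 2×6 by 6×50 → 2×50, cost 2·6·50 = 600; ((A₁·A₂)·A₃): 2×50 by 50×51 → 2×51, cost 2·50·51 = 5100; cumulative 5700; (((A₁·A₂)·A₃)·A₄): 2×51 by 51×11 → 2×11, cost 2·51·11 = 1122; cumulative 6822; ((((A₁·A₂)·A₃)·A₄)·A₅): 2×11 by 11×10 → 2×10, cost 2·11·10 = 220; cumulative 7042. Total 7042.
Difference: |19446 − 7042| = 12404.

12404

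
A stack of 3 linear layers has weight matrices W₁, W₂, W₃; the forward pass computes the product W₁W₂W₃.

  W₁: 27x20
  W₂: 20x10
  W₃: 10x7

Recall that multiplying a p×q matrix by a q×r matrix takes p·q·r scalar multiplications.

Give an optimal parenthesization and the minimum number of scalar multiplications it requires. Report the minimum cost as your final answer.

(W₁(W₂W₃)): cost 5180.
((W₁W₂)W₃): cost 7290.
Optimal: (W₁(W₂W₃)) with cost 5180.

5180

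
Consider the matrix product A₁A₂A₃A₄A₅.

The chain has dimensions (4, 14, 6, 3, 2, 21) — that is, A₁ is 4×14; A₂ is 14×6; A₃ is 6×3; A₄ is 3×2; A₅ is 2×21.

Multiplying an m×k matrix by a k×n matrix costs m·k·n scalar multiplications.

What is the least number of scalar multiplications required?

484

Adjacent pairs: A₁A₂ = 4·14·6 = 336; A₂A₃ = 14·6·3 = 252; A₃A₄ = 6·3·2 = 36; A₄A₅ = 3·2·21 = 126.
Length 3: A₁..A₃: k=1: 0+252+4·14·3=420; k=2: 336+0+4·6·3=408 → min 408 | A₂..A₄: k=2: 0+36+14·6·2=204; k=3: 252+0+14·3·2=336 → min 204 | A₃..A₅: k=3: 0+126+6·3·21=504; k=4: 36+0+6·2·21=288 → min 288.
Length 4: A₁..A₄: k=1: 0+204+4·14·2=316; k=2: 336+36+4·6·2=420; k=3: 408+0+4·3·2=432 → min 316 | A₂..A₅: k=2: 0+288+14·6·21=2052; k=3: 252+126+14·3·21=1260; k=4: 204+0+14·2·21=792 → min 792.
Length 5: A₁..A₅: k=1: 0+792+4·14·21=1968; k=2: 336+288+4·6·21=1128; k=3: 408+126+4·3·21=786; k=4: 316+0+4·2·21=484 → min 484.
Optimal order: ((A₁(A₂(A₃A₄)))A₅) with cost 484.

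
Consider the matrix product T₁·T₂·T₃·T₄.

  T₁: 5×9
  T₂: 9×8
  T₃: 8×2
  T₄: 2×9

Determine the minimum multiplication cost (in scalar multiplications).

Adjacent pairs: T₁T₂ = 5·9·8 = 360; T₂T₃ = 9·8·2 = 144; T₃T₄ = 8·2·9 = 144.
Length 3: T₁..T₃: k=1: 0+144+5·9·2=234; k=2: 360+0+5·8·2=440 → min 234 | T₂..T₄: k=2: 0+144+9·8·9=792; k=3: 144+0+9·2·9=306 → min 306.
Length 4: T₁..T₄: k=1: 0+306+5·9·9=711; k=2: 360+144+5·8·9=864; k=3: 234+0+5·2·9=324 → min 324.
Optimal order: ((T₁·(T₂·T₃))·T₄) with cost 324.

324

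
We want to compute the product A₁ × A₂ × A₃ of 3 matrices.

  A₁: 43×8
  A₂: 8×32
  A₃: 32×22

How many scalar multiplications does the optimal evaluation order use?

13200

Order (A₁ × (A₂ × A₃)): (A₂ × A₃): 8×32 by 32×22 → 8×22, cost 8·32·22 = 5632; (A₁ × (A₂ × A₃)): 43×8 by 8×22 → 43×22, cost 43·8·22 = 7568; cumulative 13200. Total 13200.
Order ((A₁ × A₂) × A₃): (A₁ × A₂): 43×8 by 8×32 → 43×32, cost 43·8·32 = 11008; ((A₁ × A₂) × A₃): 43×32 by 32×22 → 43×22, cost 43·32·22 = 30272; cumulative 41280. Total 41280.
Minimum: 13200.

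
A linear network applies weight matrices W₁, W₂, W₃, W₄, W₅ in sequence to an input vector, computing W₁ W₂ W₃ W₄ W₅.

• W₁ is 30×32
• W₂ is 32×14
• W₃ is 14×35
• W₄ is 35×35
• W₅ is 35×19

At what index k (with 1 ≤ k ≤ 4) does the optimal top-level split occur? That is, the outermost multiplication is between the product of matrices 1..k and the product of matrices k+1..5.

Adjacent pairs: W₁W₂ = 30·32·14 = 13440; W₂W₃ = 32·14·35 = 15680; W₃W₄ = 14·35·35 = 17150; W₄W₅ = 35·35·19 = 23275.
Length 3: W₁..W₃: k=1: 0+15680+30·32·35=49280; k=2: 13440+0+30·14·35=28140 → min 28140 | W₂..W₄: k=2: 0+17150+32·14·35=32830; k=3: 15680+0+32·35·35=54880 → min 32830 | W₃..W₅: k=3: 0+23275+14·35·19=32585; k=4: 17150+0+14·35·19=26460 → min 26460.
Length 4: W₁..W₄: k=1: 0+32830+30·32·35=66430; k=2: 13440+17150+30·14·35=45290; k=3: 28140+0+30·35·35=64890 → min 45290 | W₂..W₅: k=2: 0+26460+32·14·19=34972; k=3: 15680+23275+32·35·19=60235; k=4: 32830+0+32·35·19=54110 → min 34972.
Top-level splits: k=1: (W₁..W₁)·(W₂..W₅) → 0+34972+30·32·19 = 53212; k=2: (W₁..W₂)·(W₃..W₅) → 13440+26460+30·14·19 = 47880; k=3: (W₁..W₃)·(W₄..W₅) → 28140+23275+30·35·19 = 71365; k=4: (W₁..W₄)·(W₅..W₅) → 45290+0+30·35·19 = 65240.
Best split is after W₂, i.e. k = 2.

2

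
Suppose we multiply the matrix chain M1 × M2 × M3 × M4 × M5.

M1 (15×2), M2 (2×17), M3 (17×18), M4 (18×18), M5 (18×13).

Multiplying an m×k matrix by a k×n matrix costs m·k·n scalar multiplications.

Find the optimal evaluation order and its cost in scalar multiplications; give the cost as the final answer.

2118

Adjacent pairs: M1M2 = 15·2·17 = 510; M2M3 = 2·17·18 = 612; M3M4 = 17·18·18 = 5508; M4M5 = 18·18·13 = 4212.
Length 3: M1..M3: k=1: 0+612+15·2·18=1152; k=2: 510+0+15·17·18=5100 → min 1152 | M2..M4: k=2: 0+5508+2·17·18=6120; k=3: 612+0+2·18·18=1260 → min 1260 | M3..M5: k=3: 0+4212+17·18·13=8190; k=4: 5508+0+17·18·13=9486 → min 8190.
Length 4: M1..M4: k=1: 0+1260+15·2·18=1800; k=2: 510+5508+15·17·18=10608; k=3: 1152+0+15·18·18=6012 → min 1800 | M2..M5: k=2: 0+8190+2·17·13=8632; k=3: 612+4212+2·18·13=5292; k=4: 1260+0+2·18·13=1728 → min 1728.
Length 5: M1..M5: k=1: 0+1728+15·2·13=2118; k=2: 510+8190+15·17·13=12015; k=3: 1152+4212+15·18·13=8874; k=4: 1800+0+15·18·13=5310 → min 2118.
Optimal parenthesization: (M1 × (((M2 × M3) × M4) × M5)) with cost 2118.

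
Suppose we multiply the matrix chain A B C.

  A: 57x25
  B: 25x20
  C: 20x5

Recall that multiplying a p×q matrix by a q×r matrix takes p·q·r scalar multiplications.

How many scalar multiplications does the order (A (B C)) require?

9625

(B C): 25×20 by 20×5 → 25×5, cost 25·20·5 = 2500
(A (B C)): 57×25 by 25×5 → 57×5, cost 57·25·5 = 7125; cumulative 9625
Total: 9625 scalar multiplications.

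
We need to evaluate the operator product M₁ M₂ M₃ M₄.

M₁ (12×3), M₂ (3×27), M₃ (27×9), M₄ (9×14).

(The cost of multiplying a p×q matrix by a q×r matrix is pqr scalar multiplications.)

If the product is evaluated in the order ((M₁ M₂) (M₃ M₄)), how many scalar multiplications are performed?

(M₁ M₂): 12×3 by 3×27 → 12×27, cost 12·3·27 = 972
(M₃ M₄): 27×9 by 9×14 → 27×14, cost 27·9·14 = 3402
((M₁ M₂) (M₃ M₄)): 12×27 by 27×14 → 12×14, cost 12·27·14 = 4536; cumulative 8910
Total: 8910 scalar multiplications.

8910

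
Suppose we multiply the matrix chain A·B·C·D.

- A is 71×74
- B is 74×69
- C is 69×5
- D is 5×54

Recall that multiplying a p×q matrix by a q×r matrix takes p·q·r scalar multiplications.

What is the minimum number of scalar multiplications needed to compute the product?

Adjacent pairs: AB = 71·74·69 = 362526; BC = 74·69·5 = 25530; CD = 69·5·54 = 18630.
Length 3: A..C: k=1: 0+25530+71·74·5=51800; k=2: 362526+0+71·69·5=387021 → min 51800 | B..D: k=2: 0+18630+74·69·54=294354; k=3: 25530+0+74·5·54=45510 → min 45510.
Length 4: A..D: k=1: 0+45510+71·74·54=329226; k=2: 362526+18630+71·69·54=645702; k=3: 51800+0+71·5·54=70970 → min 70970.
Optimal order: ((A·(B·C))·D) with cost 70970.

70970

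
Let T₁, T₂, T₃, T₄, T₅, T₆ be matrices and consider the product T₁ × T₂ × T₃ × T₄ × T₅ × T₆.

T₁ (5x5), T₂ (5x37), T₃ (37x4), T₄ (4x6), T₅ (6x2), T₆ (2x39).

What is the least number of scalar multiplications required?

Adjacent pairs: T₁T₂ = 5·5·37 = 925; T₂T₃ = 5·37·4 = 740; T₃T₄ = 37·4·6 = 888; T₄T₅ = 4·6·2 = 48; T₅T₆ = 6·2·39 = 468.
Length 3: T₁..T₃: k=1: 0+740+5·5·4=840; k=2: 925+0+5·37·4=1665 → min 840 | T₂..T₄: k=2: 0+888+5·37·6=1998; k=3: 740+0+5·4·6=860 → min 860 | T₃..T₅: k=3: 0+48+37·4·2=344; k=4: 888+0+37·6·2=1332 → min 344 | T₄..T₆: k=4: 0+468+4·6·39=1404; k=5: 48+0+4·2·39=360 → min 360.
Length 4: T₁..T₄: k=1: 0+860+5·5·6=1010; k=2: 925+888+5·37·6=2923; k=3: 840+0+5·4·6=960 → min 960 | T₂..T₅: k=2: 0+344+5·37·2=714; k=3: 740+48+5·4·2=828; k=4: 860+0+5·6·2=920 → min 714 | T₃..T₆: k=3: 0+360+37·4·39=6132; k=4: 888+468+37·6·39=10014; k=5: 344+0+37·2·39=3230 → min 3230.
Length 5: T₁..T₅: k=1: 0+714+5·5·2=764; k=2: 925+344+5·37·2=1639; k=3: 840+48+5·4·2=928; k=4: 960+0+5·6·2=1020 → min 764 | T₂..T₆: k=2: 0+3230+5·37·39=10445; k=3: 740+360+5·4·39=1880; k=4: 860+468+5·6·39=2498; k=5: 714+0+5·2·39=1104 → min 1104.
Length 6: T₁..T₆: k=1: 0+1104+5·5·39=2079; k=2: 925+3230+5·37·39=11370; k=3: 840+360+5·4·39=1980; k=4: 960+468+5·6·39=2598; k=5: 764+0+5·2·39=1154 → min 1154.
Optimal order: ((T₁ × (T₂ × (T₃ × (T₄ × T₅)))) × T₆) with cost 1154.

1154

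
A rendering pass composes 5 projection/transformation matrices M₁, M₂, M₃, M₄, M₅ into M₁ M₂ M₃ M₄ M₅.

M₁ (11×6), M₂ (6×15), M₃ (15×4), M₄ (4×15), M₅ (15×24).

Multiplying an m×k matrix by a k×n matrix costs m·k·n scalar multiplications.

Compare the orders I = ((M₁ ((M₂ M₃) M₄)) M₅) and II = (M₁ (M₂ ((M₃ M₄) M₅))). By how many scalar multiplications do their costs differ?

Order I = ((M₁ ((M₂ M₃) M₄)) M₅): (M₂ M₃): 6×15 by 15×4 → 6×4, cost 6·15·4 = 360; ((M₂ M₃) M₄): 6×4 by 4×15 → 6×15, cost 6·4·15 = 360; cumulative 720; (M₁ ((M₂ M₃) M₄)): 11×6 by 6×15 → 11×15, cost 11·6·15 = 990; cumulative 1710; ((M₁ ((M₂ M₃) M₄)) M₅): 11×15 by 15×24 → 11×24, cost 11·15·24 = 3960; cumulative 5670. Total 5670.
Order II = (M₁ (M₂ ((M₃ M₄) M₅))): (M₃ M₄): 15×4 by 4×15 → 15×15, cost 15·4·15 = 900; ((M₃ M₄) M₅): 15×15 by 15×24 → 15×24, cost 15·15·24 = 5400; cumulative 6300; (M₂ ((M₃ M₄) M₅)): 6×15 by 15×24 → 6×24, cost 6·15·24 = 2160; cumulative 8460; (M₁ (M₂ ((M₃ M₄) M₅))): 11×6 by 6×24 → 11×24, cost 11·6·24 = 1584; cumulative 10044. Total 10044.
Difference: |5670 − 10044| = 4374.

4374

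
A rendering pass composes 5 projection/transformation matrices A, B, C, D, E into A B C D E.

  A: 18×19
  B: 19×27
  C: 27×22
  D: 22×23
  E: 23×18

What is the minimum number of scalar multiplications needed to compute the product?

Adjacent pairs: AB = 18·19·27 = 9234; BC = 19·27·22 = 11286; CD = 27·22·23 = 13662; DE = 22·23·18 = 9108.
Length 3: A..C: k=1: 0+11286+18·19·22=18810; k=2: 9234+0+18·27·22=19926 → min 18810 | B..D: k=2: 0+13662+19·27·23=25461; k=3: 11286+0+19·22·23=20900 → min 20900 | C..E: k=3: 0+9108+27·22·18=19800; k=4: 13662+0+27·23·18=24840 → min 19800.
Length 4: A..D: k=1: 0+20900+18·19·23=28766; k=2: 9234+13662+18·27·23=34074; k=3: 18810+0+18·22·23=27918 → min 27918 | B..E: k=2: 0+19800+19·27·18=29034; k=3: 11286+9108+19·22·18=27918; k=4: 20900+0+19·23·18=28766 → min 27918.
Length 5: A..E: k=1: 0+27918+18·19·18=34074; k=2: 9234+19800+18·27·18=37782; k=3: 18810+9108+18·22·18=35046; k=4: 27918+0+18·23·18=35370 → min 34074.
Optimal order: (A ((B C) (D E))) with cost 34074.

34074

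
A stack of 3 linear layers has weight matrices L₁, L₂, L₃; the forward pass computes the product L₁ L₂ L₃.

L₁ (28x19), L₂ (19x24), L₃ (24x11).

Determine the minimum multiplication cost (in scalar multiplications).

Order (L₁ (L₂ L₃)): (L₂ L₃): 19×24 by 24×11 → 19×11, cost 19·24·11 = 5016; (L₁ (L₂ L₃)): 28×19 by 19×11 → 28×11, cost 28·19·11 = 5852; cumulative 10868. Total 10868.
Order ((L₁ L₂) L₃): (L₁ L₂): 28×19 by 19×24 → 28×24, cost 28·19·24 = 12768; ((L₁ L₂) L₃): 28×24 by 24×11 → 28×11, cost 28·24·11 = 7392; cumulative 20160. Total 20160.
Minimum: 10868.

10868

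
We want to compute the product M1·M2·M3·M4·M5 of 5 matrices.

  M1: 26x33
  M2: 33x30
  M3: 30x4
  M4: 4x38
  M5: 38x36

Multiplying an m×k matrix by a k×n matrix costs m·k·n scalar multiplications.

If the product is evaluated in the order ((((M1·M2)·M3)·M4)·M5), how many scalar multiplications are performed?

68380

(M1·M2): 26×33 by 33×30 → 26×30, cost 26·33·30 = 25740
((M1·M2)·M3): 26×30 by 30×4 → 26×4, cost 26·30·4 = 3120; cumulative 28860
(((M1·M2)·M3)·M4): 26×4 by 4×38 → 26×38, cost 26·4·38 = 3952; cumulative 32812
((((M1·M2)·M3)·M4)·M5): 26×38 by 38×36 → 26×36, cost 26·38·36 = 35568; cumulative 68380
Total: 68380 scalar multiplications.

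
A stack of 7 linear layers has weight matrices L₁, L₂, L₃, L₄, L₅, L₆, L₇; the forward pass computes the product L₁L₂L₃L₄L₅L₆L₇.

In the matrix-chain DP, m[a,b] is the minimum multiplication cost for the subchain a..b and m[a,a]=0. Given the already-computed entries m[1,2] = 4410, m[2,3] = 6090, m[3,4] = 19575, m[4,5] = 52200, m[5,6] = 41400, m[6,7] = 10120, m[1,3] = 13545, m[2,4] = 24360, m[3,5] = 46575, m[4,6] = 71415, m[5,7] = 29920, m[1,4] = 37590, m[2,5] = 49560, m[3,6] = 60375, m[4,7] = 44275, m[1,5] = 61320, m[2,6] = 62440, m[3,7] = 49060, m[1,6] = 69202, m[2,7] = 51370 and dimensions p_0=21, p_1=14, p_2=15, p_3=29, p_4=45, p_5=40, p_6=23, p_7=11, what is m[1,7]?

m[1,7] = min over k∈[1,6] of m[1,k]+m[k+1,7]+p_{0}·p_k·p_{7}.
k=1: 0 + 51370 + 21·14·11 = 54604; k=2: 4410 + 49060 + 21·15·11 = 56935; k=3: 13545 + 44275 + 21·29·11 = 64519; k=4: 37590 + 29920 + 21·45·11 = 77905; k=5: 61320 + 10120 + 21·40·11 = 80680; k=6: 69202 + 0 + 21·23·11 = 74515.
Minimum: 54604 at k=1.

54604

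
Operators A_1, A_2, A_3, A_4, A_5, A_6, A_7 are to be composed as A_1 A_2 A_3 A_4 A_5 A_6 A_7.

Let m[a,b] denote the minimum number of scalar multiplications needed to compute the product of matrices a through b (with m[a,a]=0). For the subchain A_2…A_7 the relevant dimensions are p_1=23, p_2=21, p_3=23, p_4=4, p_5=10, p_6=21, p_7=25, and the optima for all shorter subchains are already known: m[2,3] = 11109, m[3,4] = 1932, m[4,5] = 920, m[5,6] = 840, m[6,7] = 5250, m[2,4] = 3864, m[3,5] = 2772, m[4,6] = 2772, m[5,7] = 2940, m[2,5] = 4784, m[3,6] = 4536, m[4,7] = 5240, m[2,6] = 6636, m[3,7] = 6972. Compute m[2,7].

9104

m[2,7] = min over k∈[2,6] of m[2,k]+m[k+1,7]+p_{1}·p_k·p_{7}.
k=2: 0 + 6972 + 23·21·25 = 19047; k=3: 11109 + 5240 + 23·23·25 = 29574; k=4: 3864 + 2940 + 23·4·25 = 9104; k=5: 4784 + 5250 + 23·10·25 = 15784; k=6: 6636 + 0 + 23·21·25 = 18711.
Minimum: 9104 at k=4.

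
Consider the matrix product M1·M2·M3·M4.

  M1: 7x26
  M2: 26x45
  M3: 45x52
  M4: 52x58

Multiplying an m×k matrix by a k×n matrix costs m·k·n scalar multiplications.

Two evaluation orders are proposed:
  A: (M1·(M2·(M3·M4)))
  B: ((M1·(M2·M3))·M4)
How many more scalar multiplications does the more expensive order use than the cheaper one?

Order A = (M1·(M2·(M3·M4))): (M3·M4): 45×52 by 52×58 → 45×58, cost 45·52·58 = 135720; (M2·(M3·M4)): 26×45 by 45×58 → 26×58, cost 26·45·58 = 67860; cumulative 203580; (M1·(M2·(M3·M4))): 7×26 by 26×58 → 7×58, cost 7·26·58 = 10556; cumulative 214136. Total 214136.
Order B = ((M1·(M2·M3))·M4): (M2·M3): 26×45 by 45×52 → 26×52, cost 26·45·52 = 60840; (M1·(M2·M3)): 7×26 by 26×52 → 7×52, cost 7·26·52 = 9464; cumulative 70304; ((M1·(M2·M3))·M4): 7×52 by 52×58 → 7×58, cost 7·52·58 = 21112; cumulative 91416. Total 91416.
Difference: |214136 − 91416| = 122720.

122720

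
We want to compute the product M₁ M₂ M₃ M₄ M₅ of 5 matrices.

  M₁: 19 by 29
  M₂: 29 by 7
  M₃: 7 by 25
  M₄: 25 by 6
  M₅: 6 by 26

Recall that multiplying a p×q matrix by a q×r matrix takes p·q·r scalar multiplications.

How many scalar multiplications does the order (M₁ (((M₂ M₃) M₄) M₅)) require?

(M₂ M₃): 29×7 by 7×25 → 29×25, cost 29·7·25 = 5075
((M₂ M₃) M₄): 29×25 by 25×6 → 29×6, cost 29·25·6 = 4350; cumulative 9425
(((M₂ M₃) M₄) M₅): 29×6 by 6×26 → 29×26, cost 29·6·26 = 4524; cumulative 13949
(M₁ (((M₂ M₃) M₄) M₅)): 19×29 by 29×26 → 19×26, cost 19·29·26 = 14326; cumulative 28275
Total: 28275 scalar multiplications.

28275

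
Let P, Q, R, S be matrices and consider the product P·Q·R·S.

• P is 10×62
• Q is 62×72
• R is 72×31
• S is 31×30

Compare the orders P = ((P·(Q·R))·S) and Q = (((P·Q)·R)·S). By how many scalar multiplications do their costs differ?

90644

Order P = ((P·(Q·R))·S): (Q·R): 62×72 by 72×31 → 62×31, cost 62·72·31 = 138384; (P·(Q·R)): 10×62 by 62×31 → 10×31, cost 10·62·31 = 19220; cumulative 157604; ((P·(Q·R))·S): 10×31 by 31×30 → 10×30, cost 10·31·30 = 9300; cumulative 166904. Total 166904.
Order Q = (((P·Q)·R)·S): (P·Q): 10×62 by 62×72 → 10×72, cost 10·62·72 = 44640; ((P·Q)·R): 10×72 by 72×31 → 10×31, cost 10·72·31 = 22320; cumulative 66960; (((P·Q)·R)·S): 10×31 by 31×30 → 10×30, cost 10·31·30 = 9300; cumulative 76260. Total 76260.
Difference: |166904 − 76260| = 90644.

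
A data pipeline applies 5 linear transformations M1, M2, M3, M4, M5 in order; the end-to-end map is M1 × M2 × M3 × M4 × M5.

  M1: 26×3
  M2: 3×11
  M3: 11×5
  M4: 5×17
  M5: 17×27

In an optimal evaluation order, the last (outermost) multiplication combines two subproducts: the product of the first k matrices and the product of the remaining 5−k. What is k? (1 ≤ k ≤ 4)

Adjacent pairs: M1M2 = 26·3·11 = 858; M2M3 = 3·11·5 = 165; M3M4 = 11·5·17 = 935; M4M5 = 5·17·27 = 2295.
Length 3: M1..M3: k=1: 0+165+26·3·5=555; k=2: 858+0+26·11·5=2288 → min 555 | M2..M4: k=2: 0+935+3·11·17=1496; k=3: 165+0+3·5·17=420 → min 420 | M3..M5: k=3: 0+2295+11·5·27=3780; k=4: 935+0+11·17·27=5984 → min 3780.
Length 4: M1..M4: k=1: 0+420+26·3·17=1746; k=2: 858+935+26·11·17=6655; k=3: 555+0+26·5·17=2765 → min 1746 | M2..M5: k=2: 0+3780+3·11·27=4671; k=3: 165+2295+3·5·27=2865; k=4: 420+0+3·17·27=1797 → min 1797.
Top-level splits: k=1: (M1..M1)·(M2..M5) → 0+1797+26·3·27 = 3903; k=2: (M1..M2)·(M3..M5) → 858+3780+26·11·27 = 12360; k=3: (M1..M3)·(M4..M5) → 555+2295+26·5·27 = 6360; k=4: (M1..M4)·(M5..M5) → 1746+0+26·17·27 = 13680.
Best split is after M1, i.e. k = 1.

1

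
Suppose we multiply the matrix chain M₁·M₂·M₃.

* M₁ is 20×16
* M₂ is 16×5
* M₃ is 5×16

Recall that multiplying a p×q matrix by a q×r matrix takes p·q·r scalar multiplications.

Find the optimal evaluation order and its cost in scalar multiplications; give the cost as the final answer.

3200

(M₁·(M₂·M₃)): cost 6400.
((M₁·M₂)·M₃): cost 3200.
Optimal: ((M₁·M₂)·M₃) with cost 3200.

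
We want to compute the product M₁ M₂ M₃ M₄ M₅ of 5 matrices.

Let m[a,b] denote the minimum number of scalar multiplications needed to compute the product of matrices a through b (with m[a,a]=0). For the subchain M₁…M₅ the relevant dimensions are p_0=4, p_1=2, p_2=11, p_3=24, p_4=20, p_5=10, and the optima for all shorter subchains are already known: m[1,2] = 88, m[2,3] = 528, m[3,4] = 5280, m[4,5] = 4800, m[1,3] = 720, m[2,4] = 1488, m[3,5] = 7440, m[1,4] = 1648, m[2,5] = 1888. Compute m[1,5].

1968

m[1,5] = min over k∈[1,4] of m[1,k]+m[k+1,5]+p_{0}·p_k·p_{5}.
k=1: 0 + 1888 + 4·2·10 = 1968; k=2: 88 + 7440 + 4·11·10 = 7968; k=3: 720 + 4800 + 4·24·10 = 6480; k=4: 1648 + 0 + 4·20·10 = 2448.
Minimum: 1968 at k=1.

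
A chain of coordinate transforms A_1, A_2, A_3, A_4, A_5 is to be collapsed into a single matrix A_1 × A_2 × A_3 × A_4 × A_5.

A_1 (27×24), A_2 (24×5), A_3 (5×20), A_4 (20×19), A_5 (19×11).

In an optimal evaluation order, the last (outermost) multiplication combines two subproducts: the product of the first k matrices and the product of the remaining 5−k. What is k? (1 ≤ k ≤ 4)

Adjacent pairs: A_1A_2 = 27·24·5 = 3240; A_2A_3 = 24·5·20 = 2400; A_3A_4 = 5·20·19 = 1900; A_4A_5 = 20·19·11 = 4180.
Length 3: A_1..A_3: k=1: 0+2400+27·24·20=15360; k=2: 3240+0+27·5·20=5940 → min 5940 | A_2..A_4: k=2: 0+1900+24·5·19=4180; k=3: 2400+0+24·20·19=11520 → min 4180 | A_3..A_5: k=3: 0+4180+5·20·11=5280; k=4: 1900+0+5·19·11=2945 → min 2945.
Length 4: A_1..A_4: k=1: 0+4180+27·24·19=16492; k=2: 3240+1900+27·5·19=7705; k=3: 5940+0+27·20·19=16200 → min 7705 | A_2..A_5: k=2: 0+2945+24·5·11=4265; k=3: 2400+4180+24·20·11=11860; k=4: 4180+0+24·19·11=9196 → min 4265.
Top-level splits: k=1: (A_1..A_1)·(A_2..A_5) → 0+4265+27·24·11 = 11393; k=2: (A_1..A_2)·(A_3..A_5) → 3240+2945+27·5·11 = 7670; k=3: (A_1..A_3)·(A_4..A_5) → 5940+4180+27·20·11 = 16060; k=4: (A_1..A_4)·(A_5..A_5) → 7705+0+27·19·11 = 13348.
Best split is after A_2, i.e. k = 2.

2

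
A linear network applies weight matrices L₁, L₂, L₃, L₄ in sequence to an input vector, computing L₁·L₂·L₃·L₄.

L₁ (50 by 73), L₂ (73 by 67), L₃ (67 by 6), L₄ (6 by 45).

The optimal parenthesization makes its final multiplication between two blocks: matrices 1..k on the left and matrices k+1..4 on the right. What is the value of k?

3

Adjacent pairs: L₁L₂ = 50·73·67 = 244550; L₂L₃ = 73·67·6 = 29346; L₃L₄ = 67·6·45 = 18090.
Length 3: L₁..L₃: k=1: 0+29346+50·73·6=51246; k=2: 244550+0+50·67·6=264650 → min 51246 | L₂..L₄: k=2: 0+18090+73·67·45=238185; k=3: 29346+0+73·6·45=49056 → min 49056.
Top-level splits: k=1: (L₁..L₁)·(L₂..L₄) → 0+49056+50·73·45 = 213306; k=2: (L₁..L₂)·(L₃..L₄) → 244550+18090+50·67·45 = 413390; k=3: (L₁..L₃)·(L₄..L₄) → 51246+0+50·6·45 = 64746.
Best split is after L₃, i.e. k = 3.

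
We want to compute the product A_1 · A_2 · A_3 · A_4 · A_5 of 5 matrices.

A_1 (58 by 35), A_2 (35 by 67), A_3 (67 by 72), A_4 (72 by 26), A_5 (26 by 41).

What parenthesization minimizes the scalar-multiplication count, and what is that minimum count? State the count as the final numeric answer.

301002

Adjacent pairs: A_1A_2 = 58·35·67 = 136010; A_2A_3 = 35·67·72 = 168840; A_3A_4 = 67·72·26 = 125424; A_4A_5 = 72·26·41 = 76752.
Length 3: A_1..A_3: k=1: 0+168840+58·35·72=315000; k=2: 136010+0+58·67·72=415802 → min 315000 | A_2..A_4: k=2: 0+125424+35·67·26=186394; k=3: 168840+0+35·72·26=234360 → min 186394 | A_3..A_5: k=3: 0+76752+67·72·41=274536; k=4: 125424+0+67·26·41=196846 → min 196846.
Length 4: A_1..A_4: k=1: 0+186394+58·35·26=239174; k=2: 136010+125424+58·67·26=362470; k=3: 315000+0+58·72·26=423576 → min 239174 | A_2..A_5: k=2: 0+196846+35·67·41=292991; k=3: 168840+76752+35·72·41=348912; k=4: 186394+0+35·26·41=223704 → min 223704.
Length 5: A_1..A_5: k=1: 0+223704+58·35·41=306934; k=2: 136010+196846+58·67·41=492182; k=3: 315000+76752+58·72·41=562968; k=4: 239174+0+58·26·41=301002 → min 301002.
Optimal parenthesization: ((A_1 · (A_2 · (A_3 · A_4))) · A_5) with cost 301002.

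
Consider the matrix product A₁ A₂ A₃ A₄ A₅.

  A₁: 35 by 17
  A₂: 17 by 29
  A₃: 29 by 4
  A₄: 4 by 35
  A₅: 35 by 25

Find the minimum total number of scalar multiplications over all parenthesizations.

Adjacent pairs: A₁A₂ = 35·17·29 = 17255; A₂A₃ = 17·29·4 = 1972; A₃A₄ = 29·4·35 = 4060; A₄A₅ = 4·35·25 = 3500.
Length 3: A₁..A₃: k=1: 0+1972+35·17·4=4352; k=2: 17255+0+35·29·4=21315 → min 4352 | A₂..A₄: k=2: 0+4060+17·29·35=21315; k=3: 1972+0+17·4·35=4352 → min 4352 | A₃..A₅: k=3: 0+3500+29·4·25=6400; k=4: 4060+0+29·35·25=29435 → min 6400.
Length 4: A₁..A₄: k=1: 0+4352+35·17·35=25177; k=2: 17255+4060+35·29·35=56840; k=3: 4352+0+35·4·35=9252 → min 9252 | A₂..A₅: k=2: 0+6400+17·29·25=18725; k=3: 1972+3500+17·4·25=7172; k=4: 4352+0+17·35·25=19227 → min 7172.
Length 5: A₁..A₅: k=1: 0+7172+35·17·25=22047; k=2: 17255+6400+35·29·25=49030; k=3: 4352+3500+35·4·25=11352; k=4: 9252+0+35·35·25=39877 → min 11352.
Optimal order: ((A₁ (A₂ A₃)) (A₄ A₅)) with cost 11352.

11352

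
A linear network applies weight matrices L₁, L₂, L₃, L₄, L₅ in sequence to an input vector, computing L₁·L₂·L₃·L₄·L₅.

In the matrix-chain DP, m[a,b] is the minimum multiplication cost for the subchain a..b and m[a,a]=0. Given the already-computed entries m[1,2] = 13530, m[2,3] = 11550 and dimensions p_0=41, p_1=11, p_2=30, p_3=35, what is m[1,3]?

27335

m[1,3] = min over k∈[1,2] of m[1,k]+m[k+1,3]+p_{0}·p_k·p_{3}.
k=1: 0 + 11550 + 41·11·35 = 27335; k=2: 13530 + 0 + 41·30·35 = 56580.
Minimum: 27335 at k=1.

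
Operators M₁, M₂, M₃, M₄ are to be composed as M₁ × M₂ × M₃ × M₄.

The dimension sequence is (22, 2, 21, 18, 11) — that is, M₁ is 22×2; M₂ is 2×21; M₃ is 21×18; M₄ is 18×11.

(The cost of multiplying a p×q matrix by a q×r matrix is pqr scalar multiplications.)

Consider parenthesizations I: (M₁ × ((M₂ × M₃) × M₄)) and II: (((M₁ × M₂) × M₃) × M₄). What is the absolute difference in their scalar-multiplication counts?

11960

Order I = (M₁ × ((M₂ × M₃) × M₄)): (M₂ × M₃): 2×21 by 21×18 → 2×18, cost 2·21·18 = 756; ((M₂ × M₃) × M₄): 2×18 by 18×11 → 2×11, cost 2·18·11 = 396; cumulative 1152; (M₁ × ((M₂ × M₃) × M₄)): 22×2 by 2×11 → 22×11, cost 22·2·11 = 484; cumulative 1636. Total 1636.
Order II = (((M₁ × M₂) × M₃) × M₄): (M₁ × M₂): 22×2 by 2×21 → 22×21, cost 22·2·21 = 924; ((M₁ × M₂) × M₃): 22×21 by 21×18 → 22×18, cost 22·21·18 = 8316; cumulative 9240; (((M₁ × M₂) × M₃) × M₄): 22×18 by 18×11 → 22×11, cost 22·18·11 = 4356; cumulative 13596. Total 13596.
Difference: |1636 − 13596| = 11960.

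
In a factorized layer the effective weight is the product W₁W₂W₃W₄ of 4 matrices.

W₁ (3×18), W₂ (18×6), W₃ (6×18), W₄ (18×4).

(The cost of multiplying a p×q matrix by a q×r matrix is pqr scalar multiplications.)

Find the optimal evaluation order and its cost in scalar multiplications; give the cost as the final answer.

Adjacent pairs: W₁W₂ = 3·18·6 = 324; W₂W₃ = 18·6·18 = 1944; W₃W₄ = 6·18·4 = 432.
Length 3: W₁..W₃: k=1: 0+1944+3·18·18=2916; k=2: 324+0+3·6·18=648 → min 648 | W₂..W₄: k=2: 0+432+18·6·4=864; k=3: 1944+0+18·18·4=3240 → min 864.
Length 4: W₁..W₄: k=1: 0+864+3·18·4=1080; k=2: 324+432+3·6·4=828; k=3: 648+0+3·18·4=864 → min 828.
Optimal parenthesization: ((W₁W₂)(W₃W₄)) with cost 828.

828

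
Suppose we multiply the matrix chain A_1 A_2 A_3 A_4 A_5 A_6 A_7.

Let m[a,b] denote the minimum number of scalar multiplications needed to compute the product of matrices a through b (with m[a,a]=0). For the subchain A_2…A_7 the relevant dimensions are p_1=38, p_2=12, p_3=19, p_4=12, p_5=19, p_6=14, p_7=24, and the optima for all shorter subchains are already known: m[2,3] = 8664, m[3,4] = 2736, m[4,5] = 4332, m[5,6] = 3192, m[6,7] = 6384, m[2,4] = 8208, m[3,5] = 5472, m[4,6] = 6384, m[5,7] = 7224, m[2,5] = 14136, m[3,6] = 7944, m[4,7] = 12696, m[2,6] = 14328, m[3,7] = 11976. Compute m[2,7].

m[2,7] = min over k∈[2,6] of m[2,k]+m[k+1,7]+p_{1}·p_k·p_{7}.
k=2: 0 + 11976 + 38·12·24 = 22920; k=3: 8664 + 12696 + 38·19·24 = 38688; k=4: 8208 + 7224 + 38·12·24 = 26376; k=5: 14136 + 6384 + 38·19·24 = 37848; k=6: 14328 + 0 + 38·14·24 = 27096.
Minimum: 22920 at k=2.

22920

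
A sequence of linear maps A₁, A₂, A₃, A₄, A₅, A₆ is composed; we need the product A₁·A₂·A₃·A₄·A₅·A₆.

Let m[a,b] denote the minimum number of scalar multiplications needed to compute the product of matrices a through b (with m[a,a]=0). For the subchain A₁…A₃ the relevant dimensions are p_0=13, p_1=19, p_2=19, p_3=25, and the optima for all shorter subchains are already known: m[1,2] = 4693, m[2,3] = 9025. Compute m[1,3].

10868

m[1,3] = min over k∈[1,2] of m[1,k]+m[k+1,3]+p_{0}·p_k·p_{3}.
k=1: 0 + 9025 + 13·19·25 = 15200; k=2: 4693 + 0 + 13·19·25 = 10868.
Minimum: 10868 at k=2.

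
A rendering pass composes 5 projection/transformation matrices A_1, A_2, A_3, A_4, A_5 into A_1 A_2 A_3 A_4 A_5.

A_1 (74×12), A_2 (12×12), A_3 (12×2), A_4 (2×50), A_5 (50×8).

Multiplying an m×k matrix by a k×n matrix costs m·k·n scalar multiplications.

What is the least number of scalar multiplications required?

4048

Adjacent pairs: A_1A_2 = 74·12·12 = 10656; A_2A_3 = 12·12·2 = 288; A_3A_4 = 12·2·50 = 1200; A_4A_5 = 2·50·8 = 800.
Length 3: A_1..A_3: k=1: 0+288+74·12·2=2064; k=2: 10656+0+74·12·2=12432 → min 2064 | A_2..A_4: k=2: 0+1200+12·12·50=8400; k=3: 288+0+12·2·50=1488 → min 1488 | A_3..A_5: k=3: 0+800+12·2·8=992; k=4: 1200+0+12·50·8=6000 → min 992.
Length 4: A_1..A_4: k=1: 0+1488+74·12·50=45888; k=2: 10656+1200+74·12·50=56256; k=3: 2064+0+74·2·50=9464 → min 9464 | A_2..A_5: k=2: 0+992+12·12·8=2144; k=3: 288+800+12·2·8=1280; k=4: 1488+0+12·50·8=6288 → min 1280.
Length 5: A_1..A_5: k=1: 0+1280+74·12·8=8384; k=2: 10656+992+74·12·8=18752; k=3: 2064+800+74·2·8=4048; k=4: 9464+0+74·50·8=39064 → min 4048.
Optimal order: ((A_1 (A_2 A_3)) (A_4 A_5)) with cost 4048.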